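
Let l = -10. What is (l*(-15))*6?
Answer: 900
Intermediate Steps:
(l*(-15))*6 = -10*(-15)*6 = 150*6 = 900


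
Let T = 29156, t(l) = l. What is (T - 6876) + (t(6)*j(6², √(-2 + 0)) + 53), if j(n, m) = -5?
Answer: 22303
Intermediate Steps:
(T - 6876) + (t(6)*j(6², √(-2 + 0)) + 53) = (29156 - 6876) + (6*(-5) + 53) = 22280 + (-30 + 53) = 22280 + 23 = 22303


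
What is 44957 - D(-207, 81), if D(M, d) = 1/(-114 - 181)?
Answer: 13262316/295 ≈ 44957.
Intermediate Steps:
D(M, d) = -1/295 (D(M, d) = 1/(-295) = -1/295)
44957 - D(-207, 81) = 44957 - 1*(-1/295) = 44957 + 1/295 = 13262316/295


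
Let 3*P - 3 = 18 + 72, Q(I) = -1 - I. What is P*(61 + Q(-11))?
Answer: 2201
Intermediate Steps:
P = 31 (P = 1 + (18 + 72)/3 = 1 + (1/3)*90 = 1 + 30 = 31)
P*(61 + Q(-11)) = 31*(61 + (-1 - 1*(-11))) = 31*(61 + (-1 + 11)) = 31*(61 + 10) = 31*71 = 2201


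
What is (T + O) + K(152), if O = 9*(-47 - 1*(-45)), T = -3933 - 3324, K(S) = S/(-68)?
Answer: -123713/17 ≈ -7277.2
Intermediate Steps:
K(S) = -S/68 (K(S) = S*(-1/68) = -S/68)
T = -7257
O = -18 (O = 9*(-47 + 45) = 9*(-2) = -18)
(T + O) + K(152) = (-7257 - 18) - 1/68*152 = -7275 - 38/17 = -123713/17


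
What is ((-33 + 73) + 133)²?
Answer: 29929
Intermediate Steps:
((-33 + 73) + 133)² = (40 + 133)² = 173² = 29929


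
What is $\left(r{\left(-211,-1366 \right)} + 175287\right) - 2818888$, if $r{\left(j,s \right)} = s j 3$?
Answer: $-1778923$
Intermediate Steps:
$r{\left(j,s \right)} = 3 j s$ ($r{\left(j,s \right)} = j s 3 = 3 j s$)
$\left(r{\left(-211,-1366 \right)} + 175287\right) - 2818888 = \left(3 \left(-211\right) \left(-1366\right) + 175287\right) - 2818888 = \left(864678 + 175287\right) - 2818888 = 1039965 - 2818888 = -1778923$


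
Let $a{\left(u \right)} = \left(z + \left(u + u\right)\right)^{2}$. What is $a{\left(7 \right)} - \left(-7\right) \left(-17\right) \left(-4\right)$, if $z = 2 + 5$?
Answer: $917$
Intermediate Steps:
$z = 7$
$a{\left(u \right)} = \left(7 + 2 u\right)^{2}$ ($a{\left(u \right)} = \left(7 + \left(u + u\right)\right)^{2} = \left(7 + 2 u\right)^{2}$)
$a{\left(7 \right)} - \left(-7\right) \left(-17\right) \left(-4\right) = \left(7 + 2 \cdot 7\right)^{2} - \left(-7\right) \left(-17\right) \left(-4\right) = \left(7 + 14\right)^{2} - 119 \left(-4\right) = 21^{2} - -476 = 441 + 476 = 917$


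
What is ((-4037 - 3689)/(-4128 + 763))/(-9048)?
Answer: -3863/15223260 ≈ -0.00025376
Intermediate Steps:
((-4037 - 3689)/(-4128 + 763))/(-9048) = -7726/(-3365)*(-1/9048) = -7726*(-1/3365)*(-1/9048) = (7726/3365)*(-1/9048) = -3863/15223260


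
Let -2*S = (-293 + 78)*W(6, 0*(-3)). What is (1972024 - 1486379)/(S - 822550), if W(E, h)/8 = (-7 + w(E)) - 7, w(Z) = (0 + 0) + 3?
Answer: -97129/166402 ≈ -0.58370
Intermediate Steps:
w(Z) = 3 (w(Z) = 0 + 3 = 3)
W(E, h) = -88 (W(E, h) = 8*((-7 + 3) - 7) = 8*(-4 - 7) = 8*(-11) = -88)
S = -9460 (S = -(-293 + 78)*(-88)/2 = -(-215)*(-88)/2 = -1/2*18920 = -9460)
(1972024 - 1486379)/(S - 822550) = (1972024 - 1486379)/(-9460 - 822550) = 485645/(-832010) = 485645*(-1/832010) = -97129/166402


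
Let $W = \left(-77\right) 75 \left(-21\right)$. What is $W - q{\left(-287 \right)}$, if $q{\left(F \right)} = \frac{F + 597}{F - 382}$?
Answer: $\frac{81133285}{669} \approx 1.2128 \cdot 10^{5}$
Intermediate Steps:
$q{\left(F \right)} = \frac{597 + F}{-382 + F}$
$W = 121275$ ($W = \left(-5775\right) \left(-21\right) = 121275$)
$W - q{\left(-287 \right)} = 121275 - \frac{597 - 287}{-382 - 287} = 121275 - \frac{1}{-669} \cdot 310 = 121275 - \left(- \frac{1}{669}\right) 310 = 121275 - - \frac{310}{669} = 121275 + \frac{310}{669} = \frac{81133285}{669}$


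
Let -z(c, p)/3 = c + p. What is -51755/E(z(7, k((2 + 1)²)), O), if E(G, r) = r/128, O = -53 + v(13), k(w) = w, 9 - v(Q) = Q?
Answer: 6624640/57 ≈ 1.1622e+5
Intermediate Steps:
v(Q) = 9 - Q
O = -57 (O = -53 + (9 - 1*13) = -53 + (9 - 13) = -53 - 4 = -57)
z(c, p) = -3*c - 3*p (z(c, p) = -3*(c + p) = -3*c - 3*p)
E(G, r) = r/128 (E(G, r) = r*(1/128) = r/128)
-51755/E(z(7, k((2 + 1)²)), O) = -51755/((1/128)*(-57)) = -51755/(-57/128) = -51755*(-128/57) = 6624640/57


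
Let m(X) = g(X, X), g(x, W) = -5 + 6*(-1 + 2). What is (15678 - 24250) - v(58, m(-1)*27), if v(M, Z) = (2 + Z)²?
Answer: -9413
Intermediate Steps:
g(x, W) = 1 (g(x, W) = -5 + 6*1 = -5 + 6 = 1)
m(X) = 1
(15678 - 24250) - v(58, m(-1)*27) = (15678 - 24250) - (2 + 1*27)² = -8572 - (2 + 27)² = -8572 - 1*29² = -8572 - 1*841 = -8572 - 841 = -9413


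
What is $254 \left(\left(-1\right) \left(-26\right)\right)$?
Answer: $6604$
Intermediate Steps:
$254 \left(\left(-1\right) \left(-26\right)\right) = 254 \cdot 26 = 6604$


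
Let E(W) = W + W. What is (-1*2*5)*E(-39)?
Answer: 780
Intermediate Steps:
E(W) = 2*W
(-1*2*5)*E(-39) = (-1*2*5)*(2*(-39)) = -2*5*(-78) = -10*(-78) = 780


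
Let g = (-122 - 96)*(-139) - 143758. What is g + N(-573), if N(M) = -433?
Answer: -113889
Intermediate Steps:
g = -113456 (g = -218*(-139) - 143758 = 30302 - 143758 = -113456)
g + N(-573) = -113456 - 433 = -113889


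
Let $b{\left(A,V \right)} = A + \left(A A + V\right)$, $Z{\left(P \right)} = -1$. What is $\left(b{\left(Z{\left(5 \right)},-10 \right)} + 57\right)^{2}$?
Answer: $2209$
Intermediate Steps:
$b{\left(A,V \right)} = A + V + A^{2}$ ($b{\left(A,V \right)} = A + \left(A^{2} + V\right) = A + \left(V + A^{2}\right) = A + V + A^{2}$)
$\left(b{\left(Z{\left(5 \right)},-10 \right)} + 57\right)^{2} = \left(\left(-1 - 10 + \left(-1\right)^{2}\right) + 57\right)^{2} = \left(\left(-1 - 10 + 1\right) + 57\right)^{2} = \left(-10 + 57\right)^{2} = 47^{2} = 2209$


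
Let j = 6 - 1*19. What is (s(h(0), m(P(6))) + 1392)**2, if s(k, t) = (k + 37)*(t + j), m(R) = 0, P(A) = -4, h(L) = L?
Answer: 829921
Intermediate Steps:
j = -13 (j = 6 - 19 = -13)
s(k, t) = (-13 + t)*(37 + k) (s(k, t) = (k + 37)*(t - 13) = (37 + k)*(-13 + t) = (-13 + t)*(37 + k))
(s(h(0), m(P(6))) + 1392)**2 = ((-481 - 13*0 + 37*0 + 0*0) + 1392)**2 = ((-481 + 0 + 0 + 0) + 1392)**2 = (-481 + 1392)**2 = 911**2 = 829921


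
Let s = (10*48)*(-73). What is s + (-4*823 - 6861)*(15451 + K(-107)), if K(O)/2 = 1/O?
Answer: -16789247295/107 ≈ -1.5691e+8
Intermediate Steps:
s = -35040 (s = 480*(-73) = -35040)
K(O) = 2/O
s + (-4*823 - 6861)*(15451 + K(-107)) = -35040 + (-4*823 - 6861)*(15451 + 2/(-107)) = -35040 + (-3292 - 6861)*(15451 + 2*(-1/107)) = -35040 - 10153*(15451 - 2/107) = -35040 - 10153*1653255/107 = -35040 - 16785498015/107 = -16789247295/107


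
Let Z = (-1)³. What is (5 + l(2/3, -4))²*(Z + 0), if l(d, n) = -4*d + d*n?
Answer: -⅑ ≈ -0.11111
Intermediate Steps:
Z = -1
(5 + l(2/3, -4))²*(Z + 0) = (5 + (2/3)*(-4 - 4))²*(-1 + 0) = (5 + (2*(⅓))*(-8))²*(-1) = (5 + (⅔)*(-8))²*(-1) = (5 - 16/3)²*(-1) = (-⅓)²*(-1) = (⅑)*(-1) = -⅑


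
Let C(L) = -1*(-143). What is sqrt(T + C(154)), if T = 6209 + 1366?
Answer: sqrt(7718) ≈ 87.852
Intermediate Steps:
C(L) = 143
T = 7575
sqrt(T + C(154)) = sqrt(7575 + 143) = sqrt(7718)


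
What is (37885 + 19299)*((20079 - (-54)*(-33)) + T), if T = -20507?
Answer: -126376640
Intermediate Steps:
(37885 + 19299)*((20079 - (-54)*(-33)) + T) = (37885 + 19299)*((20079 - (-54)*(-33)) - 20507) = 57184*((20079 - 1*1782) - 20507) = 57184*((20079 - 1782) - 20507) = 57184*(18297 - 20507) = 57184*(-2210) = -126376640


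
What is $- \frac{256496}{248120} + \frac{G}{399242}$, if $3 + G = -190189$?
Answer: $- \frac{9349650942}{6191245315} \approx -1.5101$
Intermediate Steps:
$G = -190192$ ($G = -3 - 190189 = -190192$)
$- \frac{256496}{248120} + \frac{G}{399242} = - \frac{256496}{248120} - \frac{190192}{399242} = \left(-256496\right) \frac{1}{248120} - \frac{95096}{199621} = - \frac{32062}{31015} - \frac{95096}{199621} = - \frac{9349650942}{6191245315}$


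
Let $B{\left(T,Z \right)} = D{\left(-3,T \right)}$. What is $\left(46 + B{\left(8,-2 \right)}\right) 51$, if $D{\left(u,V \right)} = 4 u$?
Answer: $1734$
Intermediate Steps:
$B{\left(T,Z \right)} = -12$ ($B{\left(T,Z \right)} = 4 \left(-3\right) = -12$)
$\left(46 + B{\left(8,-2 \right)}\right) 51 = \left(46 - 12\right) 51 = 34 \cdot 51 = 1734$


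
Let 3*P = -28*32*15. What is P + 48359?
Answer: 43879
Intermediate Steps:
P = -4480 (P = (-28*32*15)/3 = (-896*15)/3 = (⅓)*(-13440) = -4480)
P + 48359 = -4480 + 48359 = 43879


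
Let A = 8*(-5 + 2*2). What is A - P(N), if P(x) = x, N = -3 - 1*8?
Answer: 3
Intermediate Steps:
N = -11 (N = -3 - 8 = -11)
A = -8 (A = 8*(-5 + 4) = 8*(-1) = -8)
A - P(N) = -8 - 1*(-11) = -8 + 11 = 3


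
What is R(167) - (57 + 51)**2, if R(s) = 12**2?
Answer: -11520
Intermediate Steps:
R(s) = 144
R(167) - (57 + 51)**2 = 144 - (57 + 51)**2 = 144 - 1*108**2 = 144 - 1*11664 = 144 - 11664 = -11520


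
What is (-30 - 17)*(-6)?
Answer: 282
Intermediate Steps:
(-30 - 17)*(-6) = -47*(-6) = 282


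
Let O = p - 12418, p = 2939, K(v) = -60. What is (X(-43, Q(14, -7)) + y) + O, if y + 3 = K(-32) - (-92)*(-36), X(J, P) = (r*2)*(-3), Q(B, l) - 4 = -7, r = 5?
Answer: -12884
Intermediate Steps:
Q(B, l) = -3 (Q(B, l) = 4 - 7 = -3)
X(J, P) = -30 (X(J, P) = (5*2)*(-3) = 10*(-3) = -30)
y = -3375 (y = -3 + (-60 - (-92)*(-36)) = -3 + (-60 - 1*3312) = -3 + (-60 - 3312) = -3 - 3372 = -3375)
O = -9479 (O = 2939 - 12418 = -9479)
(X(-43, Q(14, -7)) + y) + O = (-30 - 3375) - 9479 = -3405 - 9479 = -12884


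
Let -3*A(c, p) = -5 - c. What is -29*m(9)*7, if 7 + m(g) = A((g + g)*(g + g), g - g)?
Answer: -62524/3 ≈ -20841.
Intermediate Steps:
A(c, p) = 5/3 + c/3 (A(c, p) = -(-5 - c)/3 = 5/3 + c/3)
m(g) = -16/3 + 4*g**2/3 (m(g) = -7 + (5/3 + ((g + g)*(g + g))/3) = -7 + (5/3 + ((2*g)*(2*g))/3) = -7 + (5/3 + (4*g**2)/3) = -7 + (5/3 + 4*g**2/3) = -16/3 + 4*g**2/3)
-29*m(9)*7 = -29*(-16/3 + (4/3)*9**2)*7 = -29*(-16/3 + (4/3)*81)*7 = -29*(-16/3 + 108)*7 = -29*308/3*7 = -8932/3*7 = -62524/3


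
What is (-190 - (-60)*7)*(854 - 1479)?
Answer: -143750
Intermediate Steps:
(-190 - (-60)*7)*(854 - 1479) = (-190 - 1*(-420))*(-625) = (-190 + 420)*(-625) = 230*(-625) = -143750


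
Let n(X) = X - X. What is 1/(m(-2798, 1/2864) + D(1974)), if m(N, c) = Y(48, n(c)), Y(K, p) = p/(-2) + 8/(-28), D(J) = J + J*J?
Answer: 7/27290548 ≈ 2.5650e-7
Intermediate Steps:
n(X) = 0
D(J) = J + J²
Y(K, p) = -2/7 - p/2 (Y(K, p) = p*(-½) + 8*(-1/28) = -p/2 - 2/7 = -2/7 - p/2)
m(N, c) = -2/7 (m(N, c) = -2/7 - ½*0 = -2/7 + 0 = -2/7)
1/(m(-2798, 1/2864) + D(1974)) = 1/(-2/7 + 1974*(1 + 1974)) = 1/(-2/7 + 1974*1975) = 1/(-2/7 + 3898650) = 1/(27290548/7) = 7/27290548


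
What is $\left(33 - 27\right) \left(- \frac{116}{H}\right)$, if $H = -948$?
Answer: $\frac{58}{79} \approx 0.73418$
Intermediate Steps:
$\left(33 - 27\right) \left(- \frac{116}{H}\right) = \left(33 - 27\right) \left(- \frac{116}{-948}\right) = 6 \left(\left(-116\right) \left(- \frac{1}{948}\right)\right) = 6 \cdot \frac{29}{237} = \frac{58}{79}$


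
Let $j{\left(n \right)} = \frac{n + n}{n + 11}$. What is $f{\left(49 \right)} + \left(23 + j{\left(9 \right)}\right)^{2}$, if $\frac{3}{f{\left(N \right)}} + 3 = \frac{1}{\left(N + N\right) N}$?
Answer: $\frac{164277481}{288100} \approx 570.21$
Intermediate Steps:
$f{\left(N \right)} = \frac{3}{-3 + \frac{1}{2 N^{2}}}$ ($f{\left(N \right)} = \frac{3}{-3 + \frac{1}{\left(N + N\right) N}} = \frac{3}{-3 + \frac{1}{2 N N}} = \frac{3}{-3 + \frac{\frac{1}{2} \frac{1}{N}}{N}} = \frac{3}{-3 + \frac{1}{2 N^{2}}}$)
$j{\left(n \right)} = \frac{2 n}{11 + n}$
$f{\left(49 \right)} + \left(23 + j{\left(9 \right)}\right)^{2} = - \frac{6 \cdot 49^{2}}{-1 + 6 \cdot 49^{2}} + \left(23 + 2 \cdot 9 \frac{1}{11 + 9}\right)^{2} = \left(-6\right) 2401 \frac{1}{-1 + 6 \cdot 2401} + \left(23 + 2 \cdot 9 \cdot \frac{1}{20}\right)^{2} = \left(-6\right) 2401 \frac{1}{-1 + 14406} + \left(23 + 2 \cdot 9 \cdot \frac{1}{20}\right)^{2} = \left(-6\right) 2401 \cdot \frac{1}{14405} + \left(23 + \frac{9}{10}\right)^{2} = \left(-6\right) 2401 \cdot \frac{1}{14405} + \left(\frac{239}{10}\right)^{2} = - \frac{14406}{14405} + \frac{57121}{100} = \frac{164277481}{288100}$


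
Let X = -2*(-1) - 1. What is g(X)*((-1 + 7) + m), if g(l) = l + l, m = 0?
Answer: 12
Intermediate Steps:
X = 1 (X = 2 - 1 = 1)
g(l) = 2*l
g(X)*((-1 + 7) + m) = (2*1)*((-1 + 7) + 0) = 2*(6 + 0) = 2*6 = 12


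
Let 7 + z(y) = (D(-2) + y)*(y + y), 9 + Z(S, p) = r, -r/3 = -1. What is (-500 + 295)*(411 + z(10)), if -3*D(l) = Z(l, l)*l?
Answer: -107420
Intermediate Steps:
r = 3 (r = -3*(-1) = 3)
Z(S, p) = -6 (Z(S, p) = -9 + 3 = -6)
D(l) = 2*l (D(l) = -(-2)*l = 2*l)
z(y) = -7 + 2*y*(-4 + y) (z(y) = -7 + (2*(-2) + y)*(y + y) = -7 + (-4 + y)*(2*y) = -7 + 2*y*(-4 + y))
(-500 + 295)*(411 + z(10)) = (-500 + 295)*(411 + (-7 - 8*10 + 2*10**2)) = -205*(411 + (-7 - 80 + 2*100)) = -205*(411 + (-7 - 80 + 200)) = -205*(411 + 113) = -205*524 = -107420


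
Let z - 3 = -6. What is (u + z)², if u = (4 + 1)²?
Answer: 484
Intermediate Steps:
u = 25 (u = 5² = 25)
z = -3 (z = 3 - 6 = -3)
(u + z)² = (25 - 3)² = 22² = 484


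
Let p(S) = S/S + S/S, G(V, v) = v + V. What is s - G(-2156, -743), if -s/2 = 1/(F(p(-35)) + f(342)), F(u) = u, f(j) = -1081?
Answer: 3128023/1079 ≈ 2899.0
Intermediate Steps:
G(V, v) = V + v
p(S) = 2 (p(S) = 1 + 1 = 2)
s = 2/1079 (s = -2/(2 - 1081) = -2/(-1079) = -2*(-1/1079) = 2/1079 ≈ 0.0018536)
s - G(-2156, -743) = 2/1079 - (-2156 - 743) = 2/1079 - 1*(-2899) = 2/1079 + 2899 = 3128023/1079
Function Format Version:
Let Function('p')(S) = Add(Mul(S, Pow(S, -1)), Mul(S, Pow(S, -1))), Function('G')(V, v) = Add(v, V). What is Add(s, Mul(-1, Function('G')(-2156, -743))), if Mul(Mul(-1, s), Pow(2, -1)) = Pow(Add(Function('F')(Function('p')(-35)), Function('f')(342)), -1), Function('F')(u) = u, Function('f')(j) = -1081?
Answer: Rational(3128023, 1079) ≈ 2899.0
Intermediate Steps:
Function('G')(V, v) = Add(V, v)
Function('p')(S) = 2 (Function('p')(S) = Add(1, 1) = 2)
s = Rational(2, 1079) (s = Mul(-2, Pow(Add(2, -1081), -1)) = Mul(-2, Pow(-1079, -1)) = Mul(-2, Rational(-1, 1079)) = Rational(2, 1079) ≈ 0.0018536)
Add(s, Mul(-1, Function('G')(-2156, -743))) = Add(Rational(2, 1079), Mul(-1, Add(-2156, -743))) = Add(Rational(2, 1079), Mul(-1, -2899)) = Add(Rational(2, 1079), 2899) = Rational(3128023, 1079)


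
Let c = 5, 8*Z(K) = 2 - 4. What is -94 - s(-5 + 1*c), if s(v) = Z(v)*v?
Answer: -94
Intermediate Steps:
Z(K) = -¼ (Z(K) = (2 - 4)/8 = (⅛)*(-2) = -¼)
s(v) = -v/4
-94 - s(-5 + 1*c) = -94 - (-1)*(-5 + 1*5)/4 = -94 - (-1)*(-5 + 5)/4 = -94 - (-1)*0/4 = -94 - 1*0 = -94 + 0 = -94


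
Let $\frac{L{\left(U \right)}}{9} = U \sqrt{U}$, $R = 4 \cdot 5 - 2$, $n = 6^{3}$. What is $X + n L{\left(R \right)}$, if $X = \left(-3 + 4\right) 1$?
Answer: $1 + 104976 \sqrt{2} \approx 1.4846 \cdot 10^{5}$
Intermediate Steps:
$n = 216$
$R = 18$ ($R = 20 - 2 = 18$)
$L{\left(U \right)} = 9 U^{\frac{3}{2}}$ ($L{\left(U \right)} = 9 U \sqrt{U} = 9 U^{\frac{3}{2}}$)
$X = 1$ ($X = 1 \cdot 1 = 1$)
$X + n L{\left(R \right)} = 1 + 216 \cdot 9 \cdot 18^{\frac{3}{2}} = 1 + 216 \cdot 9 \cdot 54 \sqrt{2} = 1 + 216 \cdot 486 \sqrt{2} = 1 + 104976 \sqrt{2}$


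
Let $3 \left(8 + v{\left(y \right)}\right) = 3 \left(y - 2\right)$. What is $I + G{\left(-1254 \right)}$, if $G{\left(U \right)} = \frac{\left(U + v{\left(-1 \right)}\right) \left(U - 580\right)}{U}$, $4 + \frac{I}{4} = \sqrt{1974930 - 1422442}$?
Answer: $- \frac{106367}{57} + 8 \sqrt{138122} \approx 1107.1$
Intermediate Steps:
$v{\left(y \right)} = -10 + y$ ($v{\left(y \right)} = -8 + \frac{3 \left(y - 2\right)}{3} = -8 + \frac{3 \left(-2 + y\right)}{3} = -8 + \frac{-6 + 3 y}{3} = -8 + \left(-2 + y\right) = -10 + y$)
$I = -16 + 8 \sqrt{138122}$ ($I = -16 + 4 \sqrt{1974930 - 1422442} = -16 + 4 \sqrt{552488} = -16 + 4 \cdot 2 \sqrt{138122} = -16 + 8 \sqrt{138122} \approx 2957.2$)
$G{\left(U \right)} = \frac{\left(-580 + U\right) \left(-11 + U\right)}{U}$ ($G{\left(U \right)} = \frac{\left(U - 11\right) \left(U - 580\right)}{U} = \frac{\left(U - 11\right) \left(-580 + U\right)}{U} = \frac{\left(-11 + U\right) \left(-580 + U\right)}{U} = \frac{\left(-580 + U\right) \left(-11 + U\right)}{U}$)
$I + G{\left(-1254 \right)} = \left(-16 + 8 \sqrt{138122}\right) - \left(1845 + \frac{290}{57}\right) = \left(-16 + 8 \sqrt{138122}\right) - \frac{105455}{57} = - \frac{106367}{57} + 8 \sqrt{138122}$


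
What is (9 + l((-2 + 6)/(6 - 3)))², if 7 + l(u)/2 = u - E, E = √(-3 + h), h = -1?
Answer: -95/9 + 56*I/3 ≈ -10.556 + 18.667*I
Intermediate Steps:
E = 2*I (E = √(-3 - 1) = √(-4) = 2*I ≈ 2.0*I)
l(u) = -14 - 4*I + 2*u (l(u) = -14 + 2*(u - 2*I) = -14 + (-4*I + 2*u) = -14 - 4*I + 2*u)
(9 + l((-2 + 6)/(6 - 3)))² = (9 + (-14 - 4*I + 2*((-2 + 6)/(6 - 3))))² = (9 + (-14 - 4*I + 2*(4/3)))² = (9 + (-14 - 4*I + 8/3))² = (9 + (-34/3 - 4*I))² = (-7/3 - 4*I)²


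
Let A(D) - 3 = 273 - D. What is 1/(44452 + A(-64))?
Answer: 1/44792 ≈ 2.2325e-5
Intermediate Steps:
A(D) = 276 - D (A(D) = 3 + (273 - D) = 276 - D)
1/(44452 + A(-64)) = 1/(44452 + (276 - 1*(-64))) = 1/(44452 + (276 + 64)) = 1/(44452 + 340) = 1/44792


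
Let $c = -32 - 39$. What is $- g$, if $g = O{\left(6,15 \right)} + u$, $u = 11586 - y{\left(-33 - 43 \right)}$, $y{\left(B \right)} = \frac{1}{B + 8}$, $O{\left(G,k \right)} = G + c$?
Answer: $- \frac{783429}{68} \approx -11521.0$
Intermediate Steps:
$c = -71$
$O{\left(G,k \right)} = -71 + G$ ($O{\left(G,k \right)} = G - 71 = -71 + G$)
$y{\left(B \right)} = \frac{1}{8 + B}$
$u = \frac{787849}{68}$ ($u = 11586 - \frac{1}{8 - 76} = 11586 - \frac{1}{-68} = 11586 - - \frac{1}{68} = 11586 + \frac{1}{68} = \frac{787849}{68} \approx 11586.0$)
$g = \frac{783429}{68}$ ($g = \left(-71 + 6\right) + \frac{787849}{68} = -65 + \frac{787849}{68} = \frac{783429}{68} \approx 11521.0$)
$- g = \left(-1\right) \frac{783429}{68} = - \frac{783429}{68}$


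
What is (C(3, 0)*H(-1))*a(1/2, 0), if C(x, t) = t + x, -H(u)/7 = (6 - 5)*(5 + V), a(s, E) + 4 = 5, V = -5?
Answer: 0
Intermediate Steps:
a(s, E) = 1 (a(s, E) = -4 + 5 = 1)
H(u) = 0 (H(u) = -7*(6 - 5)*(5 - 5) = -7*0 = 0)
(C(3, 0)*H(-1))*a(1/2, 0) = ((0 + 3)*0)*1 = (3*0)*1 = 0*1 = 0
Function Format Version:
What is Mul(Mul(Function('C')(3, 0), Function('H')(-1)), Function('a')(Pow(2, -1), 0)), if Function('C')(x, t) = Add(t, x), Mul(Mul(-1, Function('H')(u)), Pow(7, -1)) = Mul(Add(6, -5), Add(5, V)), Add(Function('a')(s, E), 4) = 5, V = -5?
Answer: 0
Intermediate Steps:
Function('a')(s, E) = 1 (Function('a')(s, E) = Add(-4, 5) = 1)
Function('H')(u) = 0 (Function('H')(u) = Mul(-7, Mul(Add(6, -5), Add(5, -5))) = Mul(-7, Mul(1, 0)) = Mul(-7, 0) = 0)
Mul(Mul(Function('C')(3, 0), Function('H')(-1)), Function('a')(Pow(2, -1), 0)) = Mul(Mul(Add(0, 3), 0), 1) = Mul(Mul(3, 0), 1) = Mul(0, 1) = 0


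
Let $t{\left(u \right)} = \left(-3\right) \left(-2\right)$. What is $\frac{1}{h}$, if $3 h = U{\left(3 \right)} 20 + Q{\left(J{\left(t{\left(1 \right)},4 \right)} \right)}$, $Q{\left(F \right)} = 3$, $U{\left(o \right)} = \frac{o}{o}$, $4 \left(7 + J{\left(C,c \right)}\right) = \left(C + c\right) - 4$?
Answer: $\frac{3}{23} \approx 0.13043$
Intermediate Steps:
$t{\left(u \right)} = 6$
$J{\left(C,c \right)} = -8 + \frac{C}{4} + \frac{c}{4}$ ($J{\left(C,c \right)} = -7 + \frac{\left(C + c\right) - 4}{4} = -7 + \frac{-4 + C + c}{4} = -7 + \left(-1 + \frac{C}{4} + \frac{c}{4}\right) = -8 + \frac{C}{4} + \frac{c}{4}$)
$U{\left(o \right)} = 1$
$h = \frac{23}{3}$ ($h = \frac{1 \cdot 20 + 3}{3} = \frac{20 + 3}{3} = \frac{1}{3} \cdot 23 = \frac{23}{3} \approx 7.6667$)
$\frac{1}{h} = \frac{1}{\frac{23}{3}} = \frac{3}{23}$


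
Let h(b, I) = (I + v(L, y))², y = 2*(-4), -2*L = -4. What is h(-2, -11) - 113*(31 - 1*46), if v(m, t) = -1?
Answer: 1839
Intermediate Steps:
L = 2 (L = -½*(-4) = 2)
y = -8
h(b, I) = (-1 + I)² (h(b, I) = (I - 1)² = (-1 + I)²)
h(-2, -11) - 113*(31 - 1*46) = (-1 - 11)² - 113*(31 - 1*46) = (-12)² - 113*(31 - 46) = 144 - 113*(-15) = 144 + 1695 = 1839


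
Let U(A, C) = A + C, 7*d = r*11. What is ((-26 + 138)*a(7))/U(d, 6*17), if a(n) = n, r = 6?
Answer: 1372/195 ≈ 7.0359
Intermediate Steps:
d = 66/7 (d = (6*11)/7 = (1/7)*66 = 66/7 ≈ 9.4286)
((-26 + 138)*a(7))/U(d, 6*17) = ((-26 + 138)*7)/(66/7 + 6*17) = (112*7)/(66/7 + 102) = 784/(780/7) = 784*(7/780) = 1372/195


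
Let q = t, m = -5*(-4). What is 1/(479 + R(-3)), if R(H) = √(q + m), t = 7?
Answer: 479/229414 - 3*√3/229414 ≈ 0.0020653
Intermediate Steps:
m = 20
q = 7
R(H) = 3*√3 (R(H) = √(7 + 20) = √27 = 3*√3)
1/(479 + R(-3)) = 1/(479 + 3*√3)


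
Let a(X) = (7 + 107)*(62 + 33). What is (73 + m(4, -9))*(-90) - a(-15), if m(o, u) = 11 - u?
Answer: -19200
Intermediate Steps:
a(X) = 10830 (a(X) = 114*95 = 10830)
(73 + m(4, -9))*(-90) - a(-15) = (73 + (11 - 1*(-9)))*(-90) - 1*10830 = (73 + (11 + 9))*(-90) - 10830 = (73 + 20)*(-90) - 10830 = 93*(-90) - 10830 = -8370 - 10830 = -19200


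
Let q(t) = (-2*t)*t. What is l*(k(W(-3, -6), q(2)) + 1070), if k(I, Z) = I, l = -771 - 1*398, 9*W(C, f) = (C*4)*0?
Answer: -1250830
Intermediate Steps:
W(C, f) = 0 (W(C, f) = ((C*4)*0)/9 = ((4*C)*0)/9 = (1/9)*0 = 0)
q(t) = -2*t**2
l = -1169 (l = -771 - 398 = -1169)
l*(k(W(-3, -6), q(2)) + 1070) = -1169*(0 + 1070) = -1169*1070 = -1250830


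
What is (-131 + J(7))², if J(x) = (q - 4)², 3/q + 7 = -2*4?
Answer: 8031556/625 ≈ 12850.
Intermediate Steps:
q = -⅕ (q = 3/(-7 - 2*4) = 3/(-7 - 8) = 3/(-15) = 3*(-1/15) = -⅕ ≈ -0.20000)
J(x) = 441/25 (J(x) = (-⅕ - 4)² = (-21/5)² = 441/25)
(-131 + J(7))² = (-131 + 441/25)² = (-2834/25)² = 8031556/625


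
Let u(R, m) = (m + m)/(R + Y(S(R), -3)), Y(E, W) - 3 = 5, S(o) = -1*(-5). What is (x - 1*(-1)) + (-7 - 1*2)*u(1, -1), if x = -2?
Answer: 1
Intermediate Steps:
S(o) = 5
Y(E, W) = 8 (Y(E, W) = 3 + 5 = 8)
u(R, m) = 2*m/(8 + R) (u(R, m) = (m + m)/(R + 8) = (2*m)/(8 + R) = 2*m/(8 + R))
(x - 1*(-1)) + (-7 - 1*2)*u(1, -1) = (-2 - 1*(-1)) + (-7 - 1*2)*(2*(-1)/(8 + 1)) = (-2 + 1) + (-7 - 2)*(2*(-1)/9) = -1 - 18*(-1)/9 = -1 - 9*(-2/9) = -1 + 2 = 1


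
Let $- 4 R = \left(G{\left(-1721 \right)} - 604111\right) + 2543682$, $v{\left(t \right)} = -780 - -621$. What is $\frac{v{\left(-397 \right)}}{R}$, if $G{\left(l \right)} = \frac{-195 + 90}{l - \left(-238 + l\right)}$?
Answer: $\frac{21624}{65945399} \approx 0.00032791$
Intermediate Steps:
$v{\left(t \right)} = -159$ ($v{\left(t \right)} = -780 + 621 = -159$)
$G{\left(l \right)} = - \frac{15}{34}$ ($G{\left(l \right)} = - \frac{105}{238} = \left(-105\right) \frac{1}{238} = - \frac{15}{34}$)
$R = - \frac{65945399}{136}$ ($R = - \frac{\left(- \frac{15}{34} - 604111\right) + 2543682}{4} = - \frac{- \frac{20539789}{34} + 2543682}{4} = \left(- \frac{1}{4}\right) \frac{65945399}{34} = - \frac{65945399}{136} \approx -4.8489 \cdot 10^{5}$)
$\frac{v{\left(-397 \right)}}{R} = - \frac{159}{- \frac{65945399}{136}} = \left(-159\right) \left(- \frac{136}{65945399}\right) = \frac{21624}{65945399}$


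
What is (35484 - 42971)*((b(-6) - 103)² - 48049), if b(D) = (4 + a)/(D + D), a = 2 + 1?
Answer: 40235190409/144 ≈ 2.7941e+8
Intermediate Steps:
a = 3
b(D) = 7/(2*D) (b(D) = (4 + 3)/(D + D) = 7/((2*D)) = 7*(1/(2*D)) = 7/(2*D))
(35484 - 42971)*((b(-6) - 103)² - 48049) = (35484 - 42971)*(((7/2)/(-6) - 103)² - 48049) = -7487*(((7/2)*(-⅙) - 103)² - 48049) = -7487*((-7/12 - 103)² - 48049) = -7487*((-1243/12)² - 48049) = -7487*(1545049/144 - 48049) = -7487*(-5374007/144) = 40235190409/144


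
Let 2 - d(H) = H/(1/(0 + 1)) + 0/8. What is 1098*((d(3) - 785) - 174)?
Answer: -1054080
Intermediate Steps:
d(H) = 2 - H (d(H) = 2 - (H/(1/(0 + 1)) + 0/8) = 2 - (H/(1/1) + 0*(1/8)) = 2 - (H/1 + 0) = 2 - (H*1 + 0) = 2 - (H + 0) = 2 - H)
1098*((d(3) - 785) - 174) = 1098*(((2 - 1*3) - 785) - 174) = 1098*(((2 - 3) - 785) - 174) = 1098*((-1 - 785) - 174) = 1098*(-786 - 174) = 1098*(-960) = -1054080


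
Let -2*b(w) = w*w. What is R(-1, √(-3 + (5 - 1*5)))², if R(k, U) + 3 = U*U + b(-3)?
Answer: 441/4 ≈ 110.25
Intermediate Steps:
b(w) = -w²/2 (b(w) = -w*w/2 = -w²/2)
R(k, U) = -15/2 + U² (R(k, U) = -3 + (U*U - ½*(-3)²) = -3 + (U² - ½*9) = -3 + (U² - 9/2) = -3 + (-9/2 + U²) = -15/2 + U²)
R(-1, √(-3 + (5 - 1*5)))² = (-15/2 + (√(-3 + (5 - 1*5)))²)² = (-15/2 + (√(-3 + (5 - 5)))²)² = (-15/2 + (√(-3 + 0))²)² = (-15/2 + (√(-3))²)² = (-15/2 + (I*√3)²)² = (-15/2 - 3)² = (-21/2)² = 441/4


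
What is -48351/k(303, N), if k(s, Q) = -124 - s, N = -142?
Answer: 48351/427 ≈ 113.23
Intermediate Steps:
-48351/k(303, N) = -48351/(-124 - 1*303) = -48351/(-124 - 303) = -48351/(-427) = -48351*(-1/427) = 48351/427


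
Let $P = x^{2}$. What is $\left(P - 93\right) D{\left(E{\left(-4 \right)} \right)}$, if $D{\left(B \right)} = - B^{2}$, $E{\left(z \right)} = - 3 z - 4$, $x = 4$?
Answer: $4928$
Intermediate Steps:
$E{\left(z \right)} = -4 - 3 z$
$P = 16$ ($P = 4^{2} = 16$)
$\left(P - 93\right) D{\left(E{\left(-4 \right)} \right)} = \left(16 - 93\right) \left(- \left(-4 - -12\right)^{2}\right) = - 77 \left(- \left(-4 + 12\right)^{2}\right) = - 77 \left(- 8^{2}\right) = - 77 \left(\left(-1\right) 64\right) = \left(-77\right) \left(-64\right) = 4928$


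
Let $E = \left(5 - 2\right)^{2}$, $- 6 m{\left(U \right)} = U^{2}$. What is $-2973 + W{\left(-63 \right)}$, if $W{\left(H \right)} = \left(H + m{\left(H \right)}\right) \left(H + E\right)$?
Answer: $36150$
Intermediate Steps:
$m{\left(U \right)} = - \frac{U^{2}}{6}$
$E = 9$ ($E = 3^{2} = 9$)
$W{\left(H \right)} = \left(9 + H\right) \left(H - \frac{H^{2}}{6}\right)$ ($W{\left(H \right)} = \left(H - \frac{H^{2}}{6}\right) \left(H + 9\right) = \left(H - \frac{H^{2}}{6}\right) \left(9 + H\right) = \left(9 + H\right) \left(H - \frac{H^{2}}{6}\right)$)
$-2973 + W{\left(-63 \right)} = -2973 + \frac{1}{6} \left(-63\right) \left(54 - \left(-63\right)^{2} - -189\right) = -2973 + \frac{1}{6} \left(-63\right) \left(54 - 3969 + 189\right) = -2973 + \frac{1}{6} \left(-63\right) \left(-3726\right) = -2973 + 39123 = 36150$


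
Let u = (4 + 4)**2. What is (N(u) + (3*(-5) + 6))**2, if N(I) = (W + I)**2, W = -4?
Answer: 12895281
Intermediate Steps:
u = 64 (u = 8**2 = 64)
N(I) = (-4 + I)**2
(N(u) + (3*(-5) + 6))**2 = ((-4 + 64)**2 + (3*(-5) + 6))**2 = (60**2 + (-15 + 6))**2 = (3600 - 9)**2 = 3591**2 = 12895281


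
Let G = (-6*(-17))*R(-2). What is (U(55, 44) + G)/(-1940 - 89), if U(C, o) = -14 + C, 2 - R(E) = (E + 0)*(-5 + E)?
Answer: 1183/2029 ≈ 0.58305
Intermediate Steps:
R(E) = 2 - E*(-5 + E) (R(E) = 2 - (E + 0)*(-5 + E) = 2 - E*(-5 + E))
G = -1224 (G = (-6*(-17))*(2 - 1*(-2)**2 + 5*(-2)) = 102*(2 - 1*4 - 10) = 102*(2 - 4 - 10) = 102*(-12) = -1224)
(U(55, 44) + G)/(-1940 - 89) = ((-14 + 55) - 1224)/(-1940 - 89) = (41 - 1224)/(-2029) = -1183*(-1/2029) = 1183/2029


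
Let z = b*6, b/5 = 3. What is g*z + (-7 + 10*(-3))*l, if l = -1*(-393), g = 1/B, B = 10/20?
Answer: -14361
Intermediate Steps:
b = 15 (b = 5*3 = 15)
z = 90 (z = 15*6 = 90)
B = 1/2 (B = 10*(1/20) = 1/2 ≈ 0.50000)
g = 2 (g = 1/(1/2) = 2)
l = 393
g*z + (-7 + 10*(-3))*l = 2*90 + (-7 + 10*(-3))*393 = 180 + (-7 - 30)*393 = 180 - 37*393 = 180 - 14541 = -14361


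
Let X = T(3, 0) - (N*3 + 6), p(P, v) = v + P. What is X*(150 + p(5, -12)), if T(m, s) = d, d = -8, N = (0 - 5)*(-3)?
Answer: -8437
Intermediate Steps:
N = 15 (N = -5*(-3) = 15)
T(m, s) = -8
p(P, v) = P + v
X = -59 (X = -8 - (15*3 + 6) = -8 - (45 + 6) = -8 - 1*51 = -8 - 51 = -59)
X*(150 + p(5, -12)) = -59*(150 + (5 - 12)) = -59*(150 - 7) = -59*143 = -8437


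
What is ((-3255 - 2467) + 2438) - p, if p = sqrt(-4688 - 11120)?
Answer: -3284 - 8*I*sqrt(247) ≈ -3284.0 - 125.73*I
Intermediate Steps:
p = 8*I*sqrt(247) (p = sqrt(-15808) = 8*I*sqrt(247) ≈ 125.73*I)
((-3255 - 2467) + 2438) - p = ((-3255 - 2467) + 2438) - 8*I*sqrt(247) = (-5722 + 2438) - 8*I*sqrt(247) = -3284 - 8*I*sqrt(247)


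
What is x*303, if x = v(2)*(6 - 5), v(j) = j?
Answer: 606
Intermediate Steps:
x = 2 (x = 2*(6 - 5) = 2*1 = 2)
x*303 = 2*303 = 606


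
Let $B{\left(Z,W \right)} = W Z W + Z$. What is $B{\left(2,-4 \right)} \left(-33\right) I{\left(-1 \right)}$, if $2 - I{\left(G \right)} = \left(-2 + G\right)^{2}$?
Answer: $7854$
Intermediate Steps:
$I{\left(G \right)} = 2 - \left(-2 + G\right)^{2}$
$B{\left(Z,W \right)} = Z + Z W^{2}$ ($B{\left(Z,W \right)} = Z W^{2} + Z = Z + Z W^{2}$)
$B{\left(2,-4 \right)} \left(-33\right) I{\left(-1 \right)} = 2 \left(1 + \left(-4\right)^{2}\right) \left(-33\right) \left(2 - \left(-2 - 1\right)^{2}\right) = 2 \left(1 + 16\right) \left(-33\right) \left(2 - \left(-3\right)^{2}\right) = 2 \cdot 17 \left(-33\right) \left(2 - 9\right) = 34 \left(-33\right) \left(2 - 9\right) = \left(-1122\right) \left(-7\right) = 7854$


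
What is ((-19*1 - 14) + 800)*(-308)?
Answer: -236236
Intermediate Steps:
((-19*1 - 14) + 800)*(-308) = ((-19 - 14) + 800)*(-308) = (-33 + 800)*(-308) = 767*(-308) = -236236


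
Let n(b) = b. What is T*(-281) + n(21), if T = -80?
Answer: 22501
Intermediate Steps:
T*(-281) + n(21) = -80*(-281) + 21 = 22480 + 21 = 22501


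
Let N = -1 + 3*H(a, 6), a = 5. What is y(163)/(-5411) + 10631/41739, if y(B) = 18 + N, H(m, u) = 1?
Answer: 56689561/225849729 ≈ 0.25101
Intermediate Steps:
N = 2 (N = -1 + 3*1 = -1 + 3 = 2)
y(B) = 20 (y(B) = 18 + 2 = 20)
y(163)/(-5411) + 10631/41739 = 20/(-5411) + 10631/41739 = 20*(-1/5411) + 10631*(1/41739) = -20/5411 + 10631/41739 = 56689561/225849729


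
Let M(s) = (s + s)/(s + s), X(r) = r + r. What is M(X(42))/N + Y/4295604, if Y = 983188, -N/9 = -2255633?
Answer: 1663283831470/7266979602999 ≈ 0.22888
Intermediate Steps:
N = 20300697 (N = -9*(-2255633) = 20300697)
X(r) = 2*r
M(s) = 1 (M(s) = (2*s)/((2*s)) = (2*s)*(1/(2*s)) = 1)
M(X(42))/N + Y/4295604 = 1/20300697 + 983188/4295604 = 1*(1/20300697) + 983188*(1/4295604) = 1/20300697 + 245797/1073901 = 1663283831470/7266979602999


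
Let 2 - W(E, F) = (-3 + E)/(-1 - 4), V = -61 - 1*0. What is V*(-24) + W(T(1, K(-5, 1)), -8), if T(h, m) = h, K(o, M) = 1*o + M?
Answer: 7328/5 ≈ 1465.6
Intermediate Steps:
K(o, M) = M + o (K(o, M) = o + M = M + o)
V = -61 (V = -61 + 0 = -61)
W(E, F) = 7/5 + E/5 (W(E, F) = 2 - (-3 + E)/(-1 - 4) = 2 - (-3 + E)/(-5) = 2 - (-3 + E)*(-1)/5 = 2 - (⅗ - E/5) = 2 + (-⅗ + E/5) = 7/5 + E/5)
V*(-24) + W(T(1, K(-5, 1)), -8) = -61*(-24) + (7/5 + (⅕)*1) = 1464 + (7/5 + ⅕) = 1464 + 8/5 = 7328/5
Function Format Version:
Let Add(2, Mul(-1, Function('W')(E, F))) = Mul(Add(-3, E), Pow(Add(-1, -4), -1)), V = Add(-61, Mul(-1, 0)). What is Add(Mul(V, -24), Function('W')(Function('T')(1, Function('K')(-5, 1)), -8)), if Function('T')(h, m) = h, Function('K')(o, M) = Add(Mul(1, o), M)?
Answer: Rational(7328, 5) ≈ 1465.6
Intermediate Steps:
Function('K')(o, M) = Add(M, o) (Function('K')(o, M) = Add(o, M) = Add(M, o))
V = -61 (V = Add(-61, 0) = -61)
Function('W')(E, F) = Add(Rational(7, 5), Mul(Rational(1, 5), E)) (Function('W')(E, F) = Add(2, Mul(-1, Mul(Add(-3, E), Pow(Add(-1, -4), -1)))) = Add(2, Mul(-1, Mul(Add(-3, E), Pow(-5, -1)))) = Add(2, Mul(-1, Mul(Add(-3, E), Rational(-1, 5)))) = Add(2, Mul(-1, Add(Rational(3, 5), Mul(Rational(-1, 5), E)))) = Add(2, Add(Rational(-3, 5), Mul(Rational(1, 5), E))) = Add(Rational(7, 5), Mul(Rational(1, 5), E)))
Add(Mul(V, -24), Function('W')(Function('T')(1, Function('K')(-5, 1)), -8)) = Add(Mul(-61, -24), Add(Rational(7, 5), Mul(Rational(1, 5), 1))) = Add(1464, Add(Rational(7, 5), Rational(1, 5))) = Add(1464, Rational(8, 5)) = Rational(7328, 5)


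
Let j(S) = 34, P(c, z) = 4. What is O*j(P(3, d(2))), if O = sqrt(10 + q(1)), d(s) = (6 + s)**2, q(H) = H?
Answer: 34*sqrt(11) ≈ 112.77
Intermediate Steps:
O = sqrt(11) (O = sqrt(10 + 1) = sqrt(11) ≈ 3.3166)
O*j(P(3, d(2))) = sqrt(11)*34 = 34*sqrt(11)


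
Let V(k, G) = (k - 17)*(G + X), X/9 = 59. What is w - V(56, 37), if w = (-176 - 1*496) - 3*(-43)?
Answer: -22695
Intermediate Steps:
X = 531 (X = 9*59 = 531)
V(k, G) = (-17 + k)*(531 + G) (V(k, G) = (k - 17)*(G + 531) = (-17 + k)*(531 + G))
w = -543 (w = (-176 - 496) - 1*(-129) = -672 + 129 = -543)
w - V(56, 37) = -543 - (-9027 - 17*37 + 531*56 + 37*56) = -543 - (-9027 - 629 + 29736 + 2072) = -543 - 1*22152 = -543 - 22152 = -22695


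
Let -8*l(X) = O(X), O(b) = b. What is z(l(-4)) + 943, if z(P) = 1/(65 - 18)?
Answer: 44322/47 ≈ 943.02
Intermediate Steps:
l(X) = -X/8
z(P) = 1/47
z(l(-4)) + 943 = 1/47 + 943 = 44322/47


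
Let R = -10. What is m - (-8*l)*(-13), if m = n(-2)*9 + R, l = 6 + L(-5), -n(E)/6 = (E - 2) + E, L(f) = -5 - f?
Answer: -310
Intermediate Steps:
n(E) = 12 - 12*E (n(E) = -6*((E - 2) + E) = -6*((-2 + E) + E) = -6*(-2 + 2*E) = 12 - 12*E)
l = 6 (l = 6 + (-5 - 1*(-5)) = 6 + (-5 + 5) = 6 + 0 = 6)
m = 314 (m = (12 - 12*(-2))*9 - 10 = (12 + 24)*9 - 10 = 36*9 - 10 = 324 - 10 = 314)
m - (-8*l)*(-13) = 314 - (-8*6)*(-13) = 314 - (-48)*(-13) = 314 - 1*624 = 314 - 624 = -310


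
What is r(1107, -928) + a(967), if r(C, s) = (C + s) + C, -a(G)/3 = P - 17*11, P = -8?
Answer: 1871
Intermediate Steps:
a(G) = 585 (a(G) = -3*(-8 - 17*11) = -3*(-8 - 187) = -3*(-195) = 585)
r(C, s) = s + 2*C
r(1107, -928) + a(967) = (-928 + 2*1107) + 585 = (-928 + 2214) + 585 = 1286 + 585 = 1871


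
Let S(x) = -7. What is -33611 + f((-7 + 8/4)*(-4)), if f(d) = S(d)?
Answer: -33618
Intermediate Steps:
f(d) = -7
-33611 + f((-7 + 8/4)*(-4)) = -33611 - 7 = -33618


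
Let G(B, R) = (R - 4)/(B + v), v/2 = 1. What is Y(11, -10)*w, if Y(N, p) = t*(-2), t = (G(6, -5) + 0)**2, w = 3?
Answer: -243/32 ≈ -7.5938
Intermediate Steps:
v = 2 (v = 2*1 = 2)
G(B, R) = (-4 + R)/(2 + B) (G(B, R) = (R - 4)/(B + 2) = (-4 + R)/(2 + B))
t = 81/64 (t = ((-4 - 5)/(2 + 6) + 0)**2 = (-9/8 + 0)**2 = (-9/8)**2 = 81/64 ≈ 1.2656)
Y(N, p) = -81/32 (Y(N, p) = (81/64)*(-2) = -81/32)
Y(11, -10)*w = -81/32*3 = -243/32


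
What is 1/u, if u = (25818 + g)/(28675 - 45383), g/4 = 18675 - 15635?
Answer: -8354/18989 ≈ -0.43994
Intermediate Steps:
g = 12160 (g = 4*(18675 - 15635) = 4*3040 = 12160)
u = -18989/8354 (u = (25818 + 12160)/(28675 - 45383) = 37978/(-16708) = 37978*(-1/16708) = -18989/8354 ≈ -2.2730)
1/u = 1/(-18989/8354) = -8354/18989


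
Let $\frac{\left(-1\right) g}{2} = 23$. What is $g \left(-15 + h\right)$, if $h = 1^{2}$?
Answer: $644$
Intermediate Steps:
$g = -46$ ($g = \left(-2\right) 23 = -46$)
$h = 1$
$g \left(-15 + h\right) = - 46 \left(-15 + 1\right) = \left(-46\right) \left(-14\right) = 644$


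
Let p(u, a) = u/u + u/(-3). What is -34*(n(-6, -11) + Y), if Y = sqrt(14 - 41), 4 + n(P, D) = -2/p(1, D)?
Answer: 238 - 102*I*sqrt(3) ≈ 238.0 - 176.67*I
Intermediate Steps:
p(u, a) = 1 - u/3 (p(u, a) = 1 + u*(-1/3) = 1 - u/3)
n(P, D) = -7 (n(P, D) = -4 - 2/(1 - 1/3*1) = -4 - 2/(1 - 1/3) = -4 - 2/2/3 = -4 - 2*3/2 = -4 - 3 = -7)
Y = 3*I*sqrt(3) (Y = sqrt(-27) = 3*I*sqrt(3) ≈ 5.1962*I)
-34*(n(-6, -11) + Y) = -34*(-7 + 3*I*sqrt(3)) = 238 - 102*I*sqrt(3)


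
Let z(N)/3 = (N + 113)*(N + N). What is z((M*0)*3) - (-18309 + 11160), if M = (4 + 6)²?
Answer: 7149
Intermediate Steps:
M = 100 (M = 10² = 100)
z(N) = 6*N*(113 + N) (z(N) = 3*((N + 113)*(N + N)) = 3*((113 + N)*(2*N)) = 3*(2*N*(113 + N)) = 6*N*(113 + N))
z((M*0)*3) - (-18309 + 11160) = 6*((100*0)*3)*(113 + (100*0)*3) - (-18309 + 11160) = 6*(0*3)*(113 + 0*3) - 1*(-7149) = 6*0*(113 + 0) + 7149 = 6*0*113 + 7149 = 0 + 7149 = 7149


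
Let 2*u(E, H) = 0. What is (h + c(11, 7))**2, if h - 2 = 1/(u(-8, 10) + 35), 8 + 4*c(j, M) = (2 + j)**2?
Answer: 35034561/19600 ≈ 1787.5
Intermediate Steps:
u(E, H) = 0 (u(E, H) = (1/2)*0 = 0)
c(j, M) = -2 + (2 + j)**2/4
h = 71/35 (h = 2 + 1/(0 + 35) = 2 + 1/35 = 71/35 ≈ 2.0286)
(h + c(11, 7))**2 = (71/35 + (-2 + (2 + 11)**2/4))**2 = (71/35 + (-2 + (1/4)*13**2))**2 = (71/35 + (-2 + (1/4)*169))**2 = (71/35 + (-2 + 169/4))**2 = (71/35 + 161/4)**2 = (5919/140)**2 = 35034561/19600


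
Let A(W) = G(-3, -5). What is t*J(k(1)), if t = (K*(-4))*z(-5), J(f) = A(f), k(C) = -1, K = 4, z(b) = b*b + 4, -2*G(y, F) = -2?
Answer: -464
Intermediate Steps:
G(y, F) = 1 (G(y, F) = -1/2*(-2) = 1)
z(b) = 4 + b**2 (z(b) = b**2 + 4 = 4 + b**2)
A(W) = 1
J(f) = 1
t = -464 (t = (4*(-4))*(4 + (-5)**2) = -16*(4 + 25) = -16*29 = -464)
t*J(k(1)) = -464*1 = -464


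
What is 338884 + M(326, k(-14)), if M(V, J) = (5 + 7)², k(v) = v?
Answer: 339028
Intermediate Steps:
M(V, J) = 144 (M(V, J) = 12² = 144)
338884 + M(326, k(-14)) = 338884 + 144 = 339028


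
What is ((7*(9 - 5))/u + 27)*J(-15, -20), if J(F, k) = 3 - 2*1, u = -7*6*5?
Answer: 403/15 ≈ 26.867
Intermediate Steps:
u = -210 (u = -42*5 = -210)
J(F, k) = 1 (J(F, k) = 3 - 2 = 1)
((7*(9 - 5))/u + 27)*J(-15, -20) = ((7*(9 - 5))/(-210) + 27)*1 = ((7*4)*(-1/210) + 27)*1 = (28*(-1/210) + 27)*1 = (-2/15 + 27)*1 = (403/15)*1 = 403/15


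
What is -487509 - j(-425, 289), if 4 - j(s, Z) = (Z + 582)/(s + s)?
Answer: -414386921/850 ≈ -4.8751e+5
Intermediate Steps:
j(s, Z) = 4 - (582 + Z)/(2*s) (j(s, Z) = 4 - (Z + 582)/(s + s) = 4 - (582 + Z)/(2*s))
-487509 - j(-425, 289) = -487509 - (-582 - 1*289 + 8*(-425))/(2*(-425)) = -487509 - (-1)*(-582 - 289 - 3400)/(2*425) = -487509 - (-1)*(-4271)/(2*425) = -487509 - 1*4271/850 = -487509 - 4271/850 = -414386921/850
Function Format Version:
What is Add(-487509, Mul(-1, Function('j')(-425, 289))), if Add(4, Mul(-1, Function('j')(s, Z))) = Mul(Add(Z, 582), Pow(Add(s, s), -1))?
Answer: Rational(-414386921, 850) ≈ -4.8751e+5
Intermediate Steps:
Function('j')(s, Z) = Add(4, Mul(Rational(-1, 2), Pow(s, -1), Add(582, Z))) (Function('j')(s, Z) = Add(4, Mul(-1, Mul(Add(Z, 582), Pow(Add(s, s), -1)))) = Add(4, Mul(-1, Mul(Add(582, Z), Pow(Mul(2, s), -1)))) = Add(4, Mul(-1, Mul(Add(582, Z), Mul(Rational(1, 2), Pow(s, -1))))) = Add(4, Mul(-1, Mul(Rational(1, 2), Pow(s, -1), Add(582, Z)))) = Add(4, Mul(Rational(-1, 2), Pow(s, -1), Add(582, Z))))
Add(-487509, Mul(-1, Function('j')(-425, 289))) = Add(-487509, Mul(-1, Mul(Rational(1, 2), Pow(-425, -1), Add(-582, Mul(-1, 289), Mul(8, -425))))) = Add(-487509, Mul(-1, Mul(Rational(1, 2), Rational(-1, 425), Add(-582, -289, -3400)))) = Add(-487509, Mul(-1, Mul(Rational(1, 2), Rational(-1, 425), -4271))) = Add(-487509, Mul(-1, Rational(4271, 850))) = Add(-487509, Rational(-4271, 850)) = Rational(-414386921, 850)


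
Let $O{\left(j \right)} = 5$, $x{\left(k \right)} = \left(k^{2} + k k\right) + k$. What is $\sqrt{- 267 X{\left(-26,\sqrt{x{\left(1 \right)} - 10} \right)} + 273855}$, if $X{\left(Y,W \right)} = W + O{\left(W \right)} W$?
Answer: $\sqrt{273855 - 1602 i \sqrt{7}} \approx 523.33 - 4.05 i$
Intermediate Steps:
$x{\left(k \right)} = k + 2 k^{2}$ ($x{\left(k \right)} = \left(k^{2} + k^{2}\right) + k = 2 k^{2} + k = k + 2 k^{2}$)
$X{\left(Y,W \right)} = 6 W$ ($X{\left(Y,W \right)} = W + 5 W = 6 W$)
$\sqrt{- 267 X{\left(-26,\sqrt{x{\left(1 \right)} - 10} \right)} + 273855} = \sqrt{- 267 \cdot 6 \sqrt{1 \left(1 + 2 \cdot 1\right) - 10} + 273855} = \sqrt{- 267 \cdot 6 \sqrt{1 \left(1 + 2\right) - 10} + 273855} = \sqrt{- 267 \cdot 6 \sqrt{1 \cdot 3 - 10} + 273855} = \sqrt{- 267 \cdot 6 \sqrt{3 - 10} + 273855} = \sqrt{- 267 \cdot 6 \sqrt{-7} + 273855} = \sqrt{- 267 \cdot 6 i \sqrt{7} + 273855} = \sqrt{- 1602 i \sqrt{7} + 273855} = \sqrt{273855 - 1602 i \sqrt{7}}$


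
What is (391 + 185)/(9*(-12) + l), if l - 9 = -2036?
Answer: -576/2135 ≈ -0.26979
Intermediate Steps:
l = -2027 (l = 9 - 2036 = -2027)
(391 + 185)/(9*(-12) + l) = (391 + 185)/(9*(-12) - 2027) = 576/(-108 - 2027) = 576/(-2135) = 576*(-1/2135) = -576/2135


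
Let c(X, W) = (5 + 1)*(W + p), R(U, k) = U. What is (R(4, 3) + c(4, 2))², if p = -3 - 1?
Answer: 64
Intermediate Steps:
p = -4
c(X, W) = -24 + 6*W (c(X, W) = (5 + 1)*(W - 4) = 6*(-4 + W) = -24 + 6*W)
(R(4, 3) + c(4, 2))² = (4 + (-24 + 6*2))² = (4 + (-24 + 12))² = (4 - 12)² = (-8)² = 64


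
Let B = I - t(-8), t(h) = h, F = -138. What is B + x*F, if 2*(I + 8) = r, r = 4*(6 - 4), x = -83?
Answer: 11458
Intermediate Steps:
r = 8 (r = 4*2 = 8)
I = -4 (I = -8 + (1/2)*8 = -8 + 4 = -4)
B = 4 (B = -4 - 1*(-8) = -4 + 8 = 4)
B + x*F = 4 - 83*(-138) = 4 + 11454 = 11458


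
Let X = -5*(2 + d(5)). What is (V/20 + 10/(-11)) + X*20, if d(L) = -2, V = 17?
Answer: -13/220 ≈ -0.059091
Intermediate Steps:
X = 0 (X = -5*(2 - 2) = -5*0 = 0)
(V/20 + 10/(-11)) + X*20 = (17/20 + 10/(-11)) + 0*20 = (17*(1/20) + 10*(-1/11)) + 0 = (17/20 - 10/11) + 0 = -13/220 + 0 = -13/220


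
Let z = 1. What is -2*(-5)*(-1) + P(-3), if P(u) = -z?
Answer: -11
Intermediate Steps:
P(u) = -1 (P(u) = -1*1 = -1)
-2*(-5)*(-1) + P(-3) = -2*(-5)*(-1) - 1 = 10*(-1) - 1 = -10 - 1 = -11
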